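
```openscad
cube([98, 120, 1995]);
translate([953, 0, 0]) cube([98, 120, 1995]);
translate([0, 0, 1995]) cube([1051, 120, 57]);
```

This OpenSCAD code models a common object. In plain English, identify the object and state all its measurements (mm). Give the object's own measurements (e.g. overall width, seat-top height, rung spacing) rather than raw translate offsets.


A door frame. The clear opening is 855 mm wide and 1995 mm high. Two 98 mm wide jambs, 120 mm deep, stand either side of the opening from the floor to the top of the opening. A 57 mm thick head sits across the top of both jambs, spanning the full outside width of the frame.


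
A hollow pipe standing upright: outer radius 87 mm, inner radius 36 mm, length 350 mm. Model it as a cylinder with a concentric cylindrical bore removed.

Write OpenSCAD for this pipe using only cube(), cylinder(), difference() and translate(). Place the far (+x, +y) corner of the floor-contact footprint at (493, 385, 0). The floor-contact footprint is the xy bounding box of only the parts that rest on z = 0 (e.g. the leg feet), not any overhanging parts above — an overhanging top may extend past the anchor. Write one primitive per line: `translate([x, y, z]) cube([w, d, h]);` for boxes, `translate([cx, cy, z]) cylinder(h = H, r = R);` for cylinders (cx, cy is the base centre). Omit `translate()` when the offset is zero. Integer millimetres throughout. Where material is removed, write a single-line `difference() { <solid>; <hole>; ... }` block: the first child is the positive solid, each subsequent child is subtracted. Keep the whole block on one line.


difference() { translate([406, 298, 0]) cylinder(h = 350, r = 87); translate([406, 298, 0]) cylinder(h = 350, r = 36); }


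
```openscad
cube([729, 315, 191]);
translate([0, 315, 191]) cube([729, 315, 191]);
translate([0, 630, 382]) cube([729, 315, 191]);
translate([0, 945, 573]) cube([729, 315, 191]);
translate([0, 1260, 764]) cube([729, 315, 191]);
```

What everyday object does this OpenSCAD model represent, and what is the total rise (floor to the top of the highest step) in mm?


A staircase. The total rise is 955 mm.

5 identical blocks, each offset up and back from the previous — a staircase. Each step is 191 mm tall and there are 5 of them, so the total rise is 5 × 191 = 955 mm.


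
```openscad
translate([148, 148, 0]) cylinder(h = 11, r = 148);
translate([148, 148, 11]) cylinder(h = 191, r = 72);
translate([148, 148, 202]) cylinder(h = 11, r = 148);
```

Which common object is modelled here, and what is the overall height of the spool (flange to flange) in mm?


A spool. The overall height is 213 mm.

Three coaxial cylinders, large–small–large — a spool. Two 11 mm flanges and a 191 mm core give 11 + 191 + 11 = 213 mm.


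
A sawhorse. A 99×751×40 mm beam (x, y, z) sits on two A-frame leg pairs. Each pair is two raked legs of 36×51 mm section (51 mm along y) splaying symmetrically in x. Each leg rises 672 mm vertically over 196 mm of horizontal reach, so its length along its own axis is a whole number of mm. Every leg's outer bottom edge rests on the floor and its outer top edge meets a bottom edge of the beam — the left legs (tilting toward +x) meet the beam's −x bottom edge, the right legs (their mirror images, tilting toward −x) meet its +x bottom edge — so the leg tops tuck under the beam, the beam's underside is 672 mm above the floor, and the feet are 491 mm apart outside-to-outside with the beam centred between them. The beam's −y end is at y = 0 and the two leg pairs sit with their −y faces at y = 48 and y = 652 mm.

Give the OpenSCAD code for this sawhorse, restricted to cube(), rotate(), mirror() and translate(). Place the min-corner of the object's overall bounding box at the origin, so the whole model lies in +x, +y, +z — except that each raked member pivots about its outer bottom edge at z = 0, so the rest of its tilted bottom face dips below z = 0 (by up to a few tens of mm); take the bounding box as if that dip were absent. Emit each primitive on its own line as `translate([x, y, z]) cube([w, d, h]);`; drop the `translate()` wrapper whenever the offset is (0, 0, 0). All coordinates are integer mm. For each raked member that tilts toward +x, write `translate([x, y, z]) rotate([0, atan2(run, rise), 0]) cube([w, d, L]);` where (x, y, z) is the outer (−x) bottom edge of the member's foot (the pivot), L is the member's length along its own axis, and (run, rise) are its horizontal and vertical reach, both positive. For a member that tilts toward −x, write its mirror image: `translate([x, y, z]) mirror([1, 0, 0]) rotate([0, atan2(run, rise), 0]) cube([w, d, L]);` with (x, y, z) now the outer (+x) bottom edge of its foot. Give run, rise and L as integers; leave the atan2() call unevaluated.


translate([196, 0, 672]) cube([99, 751, 40]);
translate([0, 48, 0]) rotate([0, atan2(196, 672), 0]) cube([36, 51, 700]);
translate([491, 48, 0]) mirror([1, 0, 0]) rotate([0, atan2(196, 672), 0]) cube([36, 51, 700]);
translate([0, 652, 0]) rotate([0, atan2(196, 672), 0]) cube([36, 51, 700]);
translate([491, 652, 0]) mirror([1, 0, 0]) rotate([0, atan2(196, 672), 0]) cube([36, 51, 700]);


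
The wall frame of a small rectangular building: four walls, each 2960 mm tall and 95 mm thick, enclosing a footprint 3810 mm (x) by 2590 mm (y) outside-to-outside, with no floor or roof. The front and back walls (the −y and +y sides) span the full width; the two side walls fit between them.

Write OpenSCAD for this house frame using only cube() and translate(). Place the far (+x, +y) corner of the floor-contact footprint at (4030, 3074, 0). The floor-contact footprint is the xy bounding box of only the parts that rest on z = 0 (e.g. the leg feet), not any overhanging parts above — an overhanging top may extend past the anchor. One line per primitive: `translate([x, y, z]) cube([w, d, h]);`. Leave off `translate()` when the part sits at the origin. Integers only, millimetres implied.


translate([220, 484, 0]) cube([3810, 95, 2960]);
translate([220, 2979, 0]) cube([3810, 95, 2960]);
translate([220, 579, 0]) cube([95, 2400, 2960]);
translate([3935, 579, 0]) cube([95, 2400, 2960]);


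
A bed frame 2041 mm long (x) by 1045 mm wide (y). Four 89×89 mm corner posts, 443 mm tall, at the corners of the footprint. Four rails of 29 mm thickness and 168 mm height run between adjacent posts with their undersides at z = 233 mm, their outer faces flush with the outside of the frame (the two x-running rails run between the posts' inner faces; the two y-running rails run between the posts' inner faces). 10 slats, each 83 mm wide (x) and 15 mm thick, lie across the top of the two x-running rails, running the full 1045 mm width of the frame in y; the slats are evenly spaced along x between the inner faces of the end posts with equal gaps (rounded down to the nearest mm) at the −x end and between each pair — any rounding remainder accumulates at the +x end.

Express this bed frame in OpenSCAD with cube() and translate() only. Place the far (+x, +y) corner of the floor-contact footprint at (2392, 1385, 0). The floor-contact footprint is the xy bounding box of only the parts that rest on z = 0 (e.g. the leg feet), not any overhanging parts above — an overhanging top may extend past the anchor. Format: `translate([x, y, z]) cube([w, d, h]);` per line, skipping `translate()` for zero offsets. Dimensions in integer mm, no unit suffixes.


translate([351, 340, 0]) cube([89, 89, 443]);
translate([351, 1296, 0]) cube([89, 89, 443]);
translate([2303, 340, 0]) cube([89, 89, 443]);
translate([2303, 1296, 0]) cube([89, 89, 443]);
translate([440, 340, 233]) cube([1863, 29, 168]);
translate([440, 1356, 233]) cube([1863, 29, 168]);
translate([351, 429, 233]) cube([29, 867, 168]);
translate([2363, 429, 233]) cube([29, 867, 168]);
translate([533, 340, 401]) cube([83, 1045, 15]);
translate([709, 340, 401]) cube([83, 1045, 15]);
translate([885, 340, 401]) cube([83, 1045, 15]);
translate([1061, 340, 401]) cube([83, 1045, 15]);
translate([1237, 340, 401]) cube([83, 1045, 15]);
translate([1413, 340, 401]) cube([83, 1045, 15]);
translate([1589, 340, 401]) cube([83, 1045, 15]);
translate([1765, 340, 401]) cube([83, 1045, 15]);
translate([1941, 340, 401]) cube([83, 1045, 15]);
translate([2117, 340, 401]) cube([83, 1045, 15]);


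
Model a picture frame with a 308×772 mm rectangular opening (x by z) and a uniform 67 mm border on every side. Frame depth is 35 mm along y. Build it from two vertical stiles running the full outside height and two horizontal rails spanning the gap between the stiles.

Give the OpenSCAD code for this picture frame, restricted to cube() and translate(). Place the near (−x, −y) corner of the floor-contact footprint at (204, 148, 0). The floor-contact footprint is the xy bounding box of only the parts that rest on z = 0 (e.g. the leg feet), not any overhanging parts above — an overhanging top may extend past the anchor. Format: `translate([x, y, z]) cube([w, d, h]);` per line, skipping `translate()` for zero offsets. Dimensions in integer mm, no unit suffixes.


translate([204, 148, 0]) cube([67, 35, 906]);
translate([579, 148, 0]) cube([67, 35, 906]);
translate([271, 148, 0]) cube([308, 35, 67]);
translate([271, 148, 839]) cube([308, 35, 67]);


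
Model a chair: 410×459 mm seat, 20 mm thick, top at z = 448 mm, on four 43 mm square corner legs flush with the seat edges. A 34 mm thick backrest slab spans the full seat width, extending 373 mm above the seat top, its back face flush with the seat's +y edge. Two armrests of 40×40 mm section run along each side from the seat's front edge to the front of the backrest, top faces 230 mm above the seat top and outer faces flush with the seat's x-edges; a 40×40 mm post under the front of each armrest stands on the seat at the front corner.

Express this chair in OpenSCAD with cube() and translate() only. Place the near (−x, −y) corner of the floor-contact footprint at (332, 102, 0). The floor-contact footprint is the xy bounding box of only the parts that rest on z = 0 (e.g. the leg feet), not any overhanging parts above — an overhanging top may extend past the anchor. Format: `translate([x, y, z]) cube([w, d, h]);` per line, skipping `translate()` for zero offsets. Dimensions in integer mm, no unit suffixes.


translate([332, 102, 428]) cube([410, 459, 20]);
translate([332, 102, 0]) cube([43, 43, 428]);
translate([699, 102, 0]) cube([43, 43, 428]);
translate([332, 518, 0]) cube([43, 43, 428]);
translate([699, 518, 0]) cube([43, 43, 428]);
translate([332, 527, 448]) cube([410, 34, 373]);
translate([332, 102, 638]) cube([40, 425, 40]);
translate([702, 102, 638]) cube([40, 425, 40]);
translate([332, 102, 448]) cube([40, 40, 190]);
translate([702, 102, 448]) cube([40, 40, 190]);


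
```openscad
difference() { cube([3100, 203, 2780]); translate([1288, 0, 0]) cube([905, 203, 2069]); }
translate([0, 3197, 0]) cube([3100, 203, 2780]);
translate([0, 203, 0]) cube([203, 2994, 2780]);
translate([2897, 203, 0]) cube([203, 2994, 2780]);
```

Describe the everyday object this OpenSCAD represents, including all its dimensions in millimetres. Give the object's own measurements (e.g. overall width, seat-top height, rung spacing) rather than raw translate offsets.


A single room: four walls, each 2780 mm tall and 203 mm thick, enclosing an outside footprint 3100×3400 mm (x × y), no floor or roof. The front and back walls (−y and +y sides) run the full x-width; the side walls fit between their inner faces. A door opening 905 mm wide and 2069 mm tall is cut through the front wall from the floor up, its −x edge 1288 mm from the wall's −x end.


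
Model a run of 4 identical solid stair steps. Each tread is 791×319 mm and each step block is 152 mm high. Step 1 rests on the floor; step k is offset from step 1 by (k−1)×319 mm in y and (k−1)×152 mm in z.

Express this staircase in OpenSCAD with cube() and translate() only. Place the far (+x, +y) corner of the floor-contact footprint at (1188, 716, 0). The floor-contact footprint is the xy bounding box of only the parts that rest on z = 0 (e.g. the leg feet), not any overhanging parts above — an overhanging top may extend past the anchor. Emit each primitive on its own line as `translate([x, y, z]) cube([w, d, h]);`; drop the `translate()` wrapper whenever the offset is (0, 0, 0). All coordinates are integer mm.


translate([397, 397, 0]) cube([791, 319, 152]);
translate([397, 716, 152]) cube([791, 319, 152]);
translate([397, 1035, 304]) cube([791, 319, 152]);
translate([397, 1354, 456]) cube([791, 319, 152]);


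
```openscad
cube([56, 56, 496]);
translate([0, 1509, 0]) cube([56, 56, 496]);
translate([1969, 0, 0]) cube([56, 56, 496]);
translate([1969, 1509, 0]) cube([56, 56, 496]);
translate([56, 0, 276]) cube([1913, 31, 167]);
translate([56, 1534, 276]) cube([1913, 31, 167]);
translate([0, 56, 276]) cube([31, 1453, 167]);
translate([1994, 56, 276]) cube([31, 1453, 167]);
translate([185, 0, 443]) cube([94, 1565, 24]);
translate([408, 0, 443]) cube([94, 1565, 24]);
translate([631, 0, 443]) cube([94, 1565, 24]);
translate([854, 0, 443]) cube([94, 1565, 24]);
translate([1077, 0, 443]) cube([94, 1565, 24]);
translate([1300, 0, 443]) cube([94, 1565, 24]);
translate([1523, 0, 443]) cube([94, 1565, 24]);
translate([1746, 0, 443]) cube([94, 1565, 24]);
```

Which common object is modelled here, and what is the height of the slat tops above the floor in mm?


A bed frame. The slat-top height is 467 mm.

Four posts, four rails, and a row of slats — a bed frame. Slats sit on the rails at z = 276 + 167 = 443; with slat thickness 24, the top is 467 mm.


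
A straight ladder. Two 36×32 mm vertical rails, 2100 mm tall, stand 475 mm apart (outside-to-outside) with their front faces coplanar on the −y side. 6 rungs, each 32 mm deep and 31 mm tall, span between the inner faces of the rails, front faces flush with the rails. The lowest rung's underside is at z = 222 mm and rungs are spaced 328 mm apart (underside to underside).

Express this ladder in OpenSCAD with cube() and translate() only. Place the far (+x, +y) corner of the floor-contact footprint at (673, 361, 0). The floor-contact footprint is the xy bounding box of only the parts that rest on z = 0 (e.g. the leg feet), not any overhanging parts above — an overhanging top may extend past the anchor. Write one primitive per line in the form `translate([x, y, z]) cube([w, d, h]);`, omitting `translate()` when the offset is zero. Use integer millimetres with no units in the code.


translate([198, 329, 0]) cube([36, 32, 2100]);
translate([637, 329, 0]) cube([36, 32, 2100]);
translate([234, 329, 222]) cube([403, 32, 31]);
translate([234, 329, 550]) cube([403, 32, 31]);
translate([234, 329, 878]) cube([403, 32, 31]);
translate([234, 329, 1206]) cube([403, 32, 31]);
translate([234, 329, 1534]) cube([403, 32, 31]);
translate([234, 329, 1862]) cube([403, 32, 31]);


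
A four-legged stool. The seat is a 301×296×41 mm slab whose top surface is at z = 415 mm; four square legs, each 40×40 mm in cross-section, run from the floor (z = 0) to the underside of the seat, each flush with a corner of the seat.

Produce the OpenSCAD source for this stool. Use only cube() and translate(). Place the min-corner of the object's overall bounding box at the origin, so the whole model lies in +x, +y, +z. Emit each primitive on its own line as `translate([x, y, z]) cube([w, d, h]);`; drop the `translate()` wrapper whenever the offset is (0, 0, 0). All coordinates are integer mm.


// leg_h = 415 - 41 = 374
translate([0, 0, 374]) cube([301, 296, 41]);
cube([40, 40, 374]);
translate([261, 0, 0]) cube([40, 40, 374]);
translate([0, 256, 0]) cube([40, 40, 374]);
translate([261, 256, 0]) cube([40, 40, 374]);


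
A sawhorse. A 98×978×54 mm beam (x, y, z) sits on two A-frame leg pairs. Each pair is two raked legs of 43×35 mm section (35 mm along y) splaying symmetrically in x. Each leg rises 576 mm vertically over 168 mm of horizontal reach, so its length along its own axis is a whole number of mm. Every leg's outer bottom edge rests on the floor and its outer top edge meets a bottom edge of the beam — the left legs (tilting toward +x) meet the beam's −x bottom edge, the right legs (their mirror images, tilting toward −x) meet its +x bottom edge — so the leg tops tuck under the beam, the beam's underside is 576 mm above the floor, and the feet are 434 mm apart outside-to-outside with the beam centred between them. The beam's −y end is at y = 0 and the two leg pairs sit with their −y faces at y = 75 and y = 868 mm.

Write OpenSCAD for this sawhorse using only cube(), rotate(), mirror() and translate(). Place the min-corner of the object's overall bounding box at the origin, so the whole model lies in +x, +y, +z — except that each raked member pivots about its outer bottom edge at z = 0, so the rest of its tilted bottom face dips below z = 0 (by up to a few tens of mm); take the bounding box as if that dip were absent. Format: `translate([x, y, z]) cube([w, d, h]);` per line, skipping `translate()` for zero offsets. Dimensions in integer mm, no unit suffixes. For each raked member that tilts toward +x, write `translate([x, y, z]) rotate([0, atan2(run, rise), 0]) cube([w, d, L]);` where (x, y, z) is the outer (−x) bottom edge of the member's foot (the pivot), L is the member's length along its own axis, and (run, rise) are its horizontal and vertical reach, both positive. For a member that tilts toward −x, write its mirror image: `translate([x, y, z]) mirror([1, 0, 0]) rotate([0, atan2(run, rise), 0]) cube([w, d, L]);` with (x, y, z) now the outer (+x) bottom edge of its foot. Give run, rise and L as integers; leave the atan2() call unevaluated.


translate([168, 0, 576]) cube([98, 978, 54]);
translate([0, 75, 0]) rotate([0, atan2(168, 576), 0]) cube([43, 35, 600]);
translate([434, 75, 0]) mirror([1, 0, 0]) rotate([0, atan2(168, 576), 0]) cube([43, 35, 600]);
translate([0, 868, 0]) rotate([0, atan2(168, 576), 0]) cube([43, 35, 600]);
translate([434, 868, 0]) mirror([1, 0, 0]) rotate([0, atan2(168, 576), 0]) cube([43, 35, 600]);


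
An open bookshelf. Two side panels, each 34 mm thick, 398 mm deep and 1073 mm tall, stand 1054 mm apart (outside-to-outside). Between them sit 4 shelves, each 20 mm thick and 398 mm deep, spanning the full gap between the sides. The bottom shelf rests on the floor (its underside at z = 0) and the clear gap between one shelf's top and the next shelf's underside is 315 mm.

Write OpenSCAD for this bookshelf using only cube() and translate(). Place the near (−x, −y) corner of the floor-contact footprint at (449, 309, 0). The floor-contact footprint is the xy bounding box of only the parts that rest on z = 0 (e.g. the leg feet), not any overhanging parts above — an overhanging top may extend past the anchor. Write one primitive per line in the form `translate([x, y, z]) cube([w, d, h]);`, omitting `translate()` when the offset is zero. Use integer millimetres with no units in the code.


translate([449, 309, 0]) cube([34, 398, 1073]);
translate([1469, 309, 0]) cube([34, 398, 1073]);
translate([483, 309, 0]) cube([986, 398, 20]);
translate([483, 309, 335]) cube([986, 398, 20]);
translate([483, 309, 670]) cube([986, 398, 20]);
translate([483, 309, 1005]) cube([986, 398, 20]);


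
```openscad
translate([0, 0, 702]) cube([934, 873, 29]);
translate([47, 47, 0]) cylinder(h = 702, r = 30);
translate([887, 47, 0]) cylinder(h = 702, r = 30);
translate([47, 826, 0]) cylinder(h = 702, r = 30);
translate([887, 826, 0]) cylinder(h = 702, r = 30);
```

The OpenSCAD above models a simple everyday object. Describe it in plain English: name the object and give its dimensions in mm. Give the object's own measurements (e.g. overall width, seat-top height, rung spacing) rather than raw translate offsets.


A rectangular dining table. The top is 934×873×29 mm with its upper surface at z = 731 mm. It stands on four round legs of 60 mm diameter, each leg's bounding box inset 17 mm from the nearest pair of top edges, running from the floor to the underside of the top.


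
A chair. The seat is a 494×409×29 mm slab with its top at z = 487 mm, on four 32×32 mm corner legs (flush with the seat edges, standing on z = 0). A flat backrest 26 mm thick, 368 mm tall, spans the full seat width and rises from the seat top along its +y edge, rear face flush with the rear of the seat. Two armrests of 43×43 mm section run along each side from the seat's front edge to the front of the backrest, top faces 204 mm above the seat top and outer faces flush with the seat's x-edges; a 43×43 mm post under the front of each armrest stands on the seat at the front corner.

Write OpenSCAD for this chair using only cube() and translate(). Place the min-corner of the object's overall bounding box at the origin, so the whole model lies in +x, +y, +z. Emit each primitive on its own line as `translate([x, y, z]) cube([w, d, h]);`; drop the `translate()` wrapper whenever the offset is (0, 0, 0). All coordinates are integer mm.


// leg_h = 487 - 29 = 458
// arm post h = 204 - 43 = 161
translate([0, 0, 458]) cube([494, 409, 29]);
cube([32, 32, 458]);
translate([462, 0, 0]) cube([32, 32, 458]);
translate([0, 377, 0]) cube([32, 32, 458]);
translate([462, 377, 0]) cube([32, 32, 458]);
translate([0, 383, 487]) cube([494, 26, 368]);
translate([0, 0, 648]) cube([43, 383, 43]);
translate([451, 0, 648]) cube([43, 383, 43]);
translate([0, 0, 487]) cube([43, 43, 161]);
translate([451, 0, 487]) cube([43, 43, 161]);


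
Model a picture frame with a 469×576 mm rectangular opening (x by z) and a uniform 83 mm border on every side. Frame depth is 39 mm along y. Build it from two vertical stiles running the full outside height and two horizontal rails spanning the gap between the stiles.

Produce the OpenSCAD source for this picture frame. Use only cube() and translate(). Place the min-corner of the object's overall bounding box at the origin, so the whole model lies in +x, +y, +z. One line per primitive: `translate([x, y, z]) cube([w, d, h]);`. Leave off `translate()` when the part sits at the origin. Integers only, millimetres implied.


cube([83, 39, 742]);
translate([552, 0, 0]) cube([83, 39, 742]);
translate([83, 0, 0]) cube([469, 39, 83]);
translate([83, 0, 659]) cube([469, 39, 83]);


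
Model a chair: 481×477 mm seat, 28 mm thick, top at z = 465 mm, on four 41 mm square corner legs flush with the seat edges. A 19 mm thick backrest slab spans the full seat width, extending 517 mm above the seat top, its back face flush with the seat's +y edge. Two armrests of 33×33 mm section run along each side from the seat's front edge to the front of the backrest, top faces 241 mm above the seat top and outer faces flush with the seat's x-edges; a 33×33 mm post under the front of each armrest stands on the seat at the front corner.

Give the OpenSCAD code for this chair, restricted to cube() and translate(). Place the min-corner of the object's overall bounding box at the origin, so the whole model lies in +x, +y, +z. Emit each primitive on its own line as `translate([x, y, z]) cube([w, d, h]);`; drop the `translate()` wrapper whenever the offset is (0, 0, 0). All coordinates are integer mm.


translate([0, 0, 437]) cube([481, 477, 28]);
cube([41, 41, 437]);
translate([440, 0, 0]) cube([41, 41, 437]);
translate([0, 436, 0]) cube([41, 41, 437]);
translate([440, 436, 0]) cube([41, 41, 437]);
translate([0, 458, 465]) cube([481, 19, 517]);
translate([0, 0, 673]) cube([33, 458, 33]);
translate([448, 0, 673]) cube([33, 458, 33]);
translate([0, 0, 465]) cube([33, 33, 208]);
translate([448, 0, 465]) cube([33, 33, 208]);


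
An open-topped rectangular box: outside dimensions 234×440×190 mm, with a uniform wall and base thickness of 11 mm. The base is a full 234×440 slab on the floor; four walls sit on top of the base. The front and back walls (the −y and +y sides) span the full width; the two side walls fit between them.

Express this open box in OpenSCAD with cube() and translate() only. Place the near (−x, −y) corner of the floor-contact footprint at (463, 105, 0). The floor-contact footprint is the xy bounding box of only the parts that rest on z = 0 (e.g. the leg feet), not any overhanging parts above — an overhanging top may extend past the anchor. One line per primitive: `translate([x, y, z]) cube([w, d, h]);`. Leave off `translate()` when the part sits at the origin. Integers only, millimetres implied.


translate([463, 105, 0]) cube([234, 440, 11]);
translate([463, 105, 11]) cube([234, 11, 179]);
translate([463, 534, 11]) cube([234, 11, 179]);
translate([463, 116, 11]) cube([11, 418, 179]);
translate([686, 116, 11]) cube([11, 418, 179]);


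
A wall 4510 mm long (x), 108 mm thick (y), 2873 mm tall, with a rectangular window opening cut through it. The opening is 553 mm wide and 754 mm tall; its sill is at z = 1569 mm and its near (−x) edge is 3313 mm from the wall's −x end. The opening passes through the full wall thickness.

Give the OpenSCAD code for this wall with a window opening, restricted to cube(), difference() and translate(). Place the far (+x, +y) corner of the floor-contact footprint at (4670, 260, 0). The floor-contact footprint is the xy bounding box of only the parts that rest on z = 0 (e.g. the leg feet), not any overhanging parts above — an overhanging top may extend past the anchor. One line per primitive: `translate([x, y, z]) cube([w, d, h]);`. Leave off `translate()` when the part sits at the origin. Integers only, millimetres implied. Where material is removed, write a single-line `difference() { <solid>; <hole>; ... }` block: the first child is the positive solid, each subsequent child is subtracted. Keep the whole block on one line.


difference() { translate([160, 152, 0]) cube([4510, 108, 2873]); translate([3473, 152, 1569]) cube([553, 108, 754]); }


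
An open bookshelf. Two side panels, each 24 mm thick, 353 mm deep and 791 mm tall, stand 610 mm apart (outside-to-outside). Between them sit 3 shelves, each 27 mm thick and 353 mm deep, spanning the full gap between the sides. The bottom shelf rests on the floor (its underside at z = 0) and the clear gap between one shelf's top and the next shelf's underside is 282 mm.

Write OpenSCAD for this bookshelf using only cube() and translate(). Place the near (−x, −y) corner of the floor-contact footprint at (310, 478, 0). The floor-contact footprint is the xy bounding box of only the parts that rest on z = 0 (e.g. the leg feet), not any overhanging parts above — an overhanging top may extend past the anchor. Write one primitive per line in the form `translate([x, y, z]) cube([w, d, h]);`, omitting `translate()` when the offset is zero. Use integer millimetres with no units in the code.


translate([310, 478, 0]) cube([24, 353, 791]);
translate([896, 478, 0]) cube([24, 353, 791]);
translate([334, 478, 0]) cube([562, 353, 27]);
translate([334, 478, 309]) cube([562, 353, 27]);
translate([334, 478, 618]) cube([562, 353, 27]);


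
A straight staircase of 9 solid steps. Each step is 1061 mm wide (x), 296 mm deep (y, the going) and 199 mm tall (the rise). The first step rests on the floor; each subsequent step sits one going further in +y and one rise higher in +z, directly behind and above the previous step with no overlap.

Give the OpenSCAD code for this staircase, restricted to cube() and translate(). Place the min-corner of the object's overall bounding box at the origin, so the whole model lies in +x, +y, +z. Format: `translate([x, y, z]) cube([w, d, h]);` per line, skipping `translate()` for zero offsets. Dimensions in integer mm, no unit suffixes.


cube([1061, 296, 199]);
translate([0, 296, 199]) cube([1061, 296, 199]);
translate([0, 592, 398]) cube([1061, 296, 199]);
translate([0, 888, 597]) cube([1061, 296, 199]);
translate([0, 1184, 796]) cube([1061, 296, 199]);
translate([0, 1480, 995]) cube([1061, 296, 199]);
translate([0, 1776, 1194]) cube([1061, 296, 199]);
translate([0, 2072, 1393]) cube([1061, 296, 199]);
translate([0, 2368, 1592]) cube([1061, 296, 199]);


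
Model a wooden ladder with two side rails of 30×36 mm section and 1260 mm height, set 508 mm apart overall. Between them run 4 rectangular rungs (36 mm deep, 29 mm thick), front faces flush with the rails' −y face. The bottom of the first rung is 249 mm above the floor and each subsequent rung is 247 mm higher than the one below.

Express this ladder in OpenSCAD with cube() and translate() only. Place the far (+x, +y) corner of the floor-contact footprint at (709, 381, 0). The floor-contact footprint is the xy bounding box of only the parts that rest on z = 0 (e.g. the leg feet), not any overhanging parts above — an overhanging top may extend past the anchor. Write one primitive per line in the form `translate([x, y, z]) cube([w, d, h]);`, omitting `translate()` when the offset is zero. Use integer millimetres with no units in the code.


translate([201, 345, 0]) cube([30, 36, 1260]);
translate([679, 345, 0]) cube([30, 36, 1260]);
translate([231, 345, 249]) cube([448, 36, 29]);
translate([231, 345, 496]) cube([448, 36, 29]);
translate([231, 345, 743]) cube([448, 36, 29]);
translate([231, 345, 990]) cube([448, 36, 29]);


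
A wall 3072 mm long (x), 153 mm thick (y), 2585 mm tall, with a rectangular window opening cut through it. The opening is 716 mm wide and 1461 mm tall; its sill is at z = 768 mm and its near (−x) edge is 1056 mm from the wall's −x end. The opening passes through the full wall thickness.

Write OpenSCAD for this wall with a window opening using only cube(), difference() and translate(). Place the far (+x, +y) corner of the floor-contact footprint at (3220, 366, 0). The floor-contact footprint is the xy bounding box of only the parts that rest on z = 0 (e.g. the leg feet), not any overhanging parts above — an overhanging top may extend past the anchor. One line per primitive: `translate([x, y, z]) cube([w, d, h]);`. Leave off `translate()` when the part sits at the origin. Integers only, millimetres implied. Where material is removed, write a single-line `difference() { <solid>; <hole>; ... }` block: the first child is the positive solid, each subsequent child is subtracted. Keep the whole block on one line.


difference() { translate([148, 213, 0]) cube([3072, 153, 2585]); translate([1204, 213, 768]) cube([716, 153, 1461]); }


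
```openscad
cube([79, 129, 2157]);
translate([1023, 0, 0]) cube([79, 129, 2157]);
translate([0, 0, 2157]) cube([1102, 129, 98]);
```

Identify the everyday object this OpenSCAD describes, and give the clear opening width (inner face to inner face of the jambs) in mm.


A door frame. The clear opening width is 944 mm.

Two 2157 mm tall posts with a header on top — a door frame. The left jamb is 79 mm wide at x = 0; the right jamb starts at x = 1023. The clear opening is 1023 − 79 = 944 mm.


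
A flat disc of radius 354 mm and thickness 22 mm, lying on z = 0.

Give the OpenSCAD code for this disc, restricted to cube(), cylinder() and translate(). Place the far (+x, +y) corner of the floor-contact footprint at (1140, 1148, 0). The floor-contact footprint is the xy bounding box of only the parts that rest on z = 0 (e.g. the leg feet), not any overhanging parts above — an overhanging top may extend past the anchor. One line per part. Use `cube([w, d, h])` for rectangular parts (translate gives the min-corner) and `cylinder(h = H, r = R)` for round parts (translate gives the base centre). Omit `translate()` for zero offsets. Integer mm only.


translate([786, 794, 0]) cylinder(h = 22, r = 354);


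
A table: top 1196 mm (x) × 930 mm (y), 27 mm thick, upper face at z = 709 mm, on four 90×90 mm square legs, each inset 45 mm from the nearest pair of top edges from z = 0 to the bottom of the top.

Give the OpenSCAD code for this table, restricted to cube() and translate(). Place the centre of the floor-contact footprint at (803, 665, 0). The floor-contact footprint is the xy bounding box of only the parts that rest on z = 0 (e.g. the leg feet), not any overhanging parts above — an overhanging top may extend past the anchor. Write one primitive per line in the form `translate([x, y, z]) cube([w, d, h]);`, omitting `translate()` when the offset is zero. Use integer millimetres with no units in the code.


translate([205, 200, 682]) cube([1196, 930, 27]);
translate([250, 245, 0]) cube([90, 90, 682]);
translate([1266, 245, 0]) cube([90, 90, 682]);
translate([250, 995, 0]) cube([90, 90, 682]);
translate([1266, 995, 0]) cube([90, 90, 682]);


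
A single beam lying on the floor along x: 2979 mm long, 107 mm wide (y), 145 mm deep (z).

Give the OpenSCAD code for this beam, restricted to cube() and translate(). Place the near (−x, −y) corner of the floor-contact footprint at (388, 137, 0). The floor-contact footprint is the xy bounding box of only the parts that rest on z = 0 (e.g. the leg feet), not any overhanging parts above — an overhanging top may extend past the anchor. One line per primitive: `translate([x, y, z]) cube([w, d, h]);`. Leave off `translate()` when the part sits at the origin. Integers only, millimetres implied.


translate([388, 137, 0]) cube([2979, 107, 145]);


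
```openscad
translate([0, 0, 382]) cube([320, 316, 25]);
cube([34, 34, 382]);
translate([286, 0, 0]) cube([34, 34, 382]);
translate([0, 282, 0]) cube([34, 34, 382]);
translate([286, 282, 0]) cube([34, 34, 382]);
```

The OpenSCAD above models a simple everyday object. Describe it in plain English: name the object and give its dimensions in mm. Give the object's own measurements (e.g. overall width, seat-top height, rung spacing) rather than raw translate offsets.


A four-legged stool. The seat is a 320×316×25 mm slab whose top surface is at z = 407 mm; four square legs, each 34×34 mm in cross-section, run from the floor (z = 0) to the underside of the seat, each flush with a corner of the seat.


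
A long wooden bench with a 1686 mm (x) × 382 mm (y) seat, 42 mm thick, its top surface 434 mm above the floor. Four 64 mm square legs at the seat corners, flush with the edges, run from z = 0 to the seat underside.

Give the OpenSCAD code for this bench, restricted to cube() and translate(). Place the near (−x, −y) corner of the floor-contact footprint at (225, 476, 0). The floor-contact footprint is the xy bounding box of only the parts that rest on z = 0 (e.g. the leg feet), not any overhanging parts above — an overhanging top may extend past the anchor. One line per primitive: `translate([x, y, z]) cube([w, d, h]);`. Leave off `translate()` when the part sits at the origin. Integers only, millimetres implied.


translate([225, 476, 392]) cube([1686, 382, 42]);
translate([225, 476, 0]) cube([64, 64, 392]);
translate([225, 794, 0]) cube([64, 64, 392]);
translate([1847, 476, 0]) cube([64, 64, 392]);
translate([1847, 794, 0]) cube([64, 64, 392]);


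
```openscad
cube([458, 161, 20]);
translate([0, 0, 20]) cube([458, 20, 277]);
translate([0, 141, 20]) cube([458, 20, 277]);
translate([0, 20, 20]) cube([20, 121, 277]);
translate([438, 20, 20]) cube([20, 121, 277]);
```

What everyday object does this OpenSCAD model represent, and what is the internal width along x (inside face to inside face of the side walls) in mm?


An open box. The internal width is 418 mm.

A 458×161 base slab with four walls standing on it — an open box. The base is 458 mm wide and the walls are 20 mm thick, so the internal width is 458 − 2 × 20 = 418 mm.


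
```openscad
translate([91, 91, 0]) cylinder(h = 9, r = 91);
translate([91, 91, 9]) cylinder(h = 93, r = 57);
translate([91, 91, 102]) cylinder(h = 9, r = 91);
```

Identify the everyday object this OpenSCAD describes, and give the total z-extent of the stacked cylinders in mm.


A spool. The overall height is 111 mm.

Three coaxial cylinders, large–small–large — a spool. Two 9 mm flanges and a 93 mm core give 9 + 93 + 9 = 111 mm.


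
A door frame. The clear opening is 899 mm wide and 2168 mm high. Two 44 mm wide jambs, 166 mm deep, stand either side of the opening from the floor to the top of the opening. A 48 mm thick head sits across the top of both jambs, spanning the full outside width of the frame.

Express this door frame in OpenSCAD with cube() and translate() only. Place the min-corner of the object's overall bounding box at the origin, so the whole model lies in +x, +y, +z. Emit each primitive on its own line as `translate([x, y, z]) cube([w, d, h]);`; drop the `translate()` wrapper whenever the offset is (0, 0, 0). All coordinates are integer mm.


cube([44, 166, 2168]);
translate([943, 0, 0]) cube([44, 166, 2168]);
translate([0, 0, 2168]) cube([987, 166, 48]);


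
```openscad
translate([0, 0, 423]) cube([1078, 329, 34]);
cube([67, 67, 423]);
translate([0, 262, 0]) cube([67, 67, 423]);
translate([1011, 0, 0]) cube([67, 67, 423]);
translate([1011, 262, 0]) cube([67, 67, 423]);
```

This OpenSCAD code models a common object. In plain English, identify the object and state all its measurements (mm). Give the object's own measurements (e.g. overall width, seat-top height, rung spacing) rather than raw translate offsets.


A long wooden bench with a 1078 mm (x) × 329 mm (y) seat, 34 mm thick, its top surface 457 mm above the floor. Four 67 mm square legs at the seat corners, flush with the edges, run from z = 0 to the seat underside.


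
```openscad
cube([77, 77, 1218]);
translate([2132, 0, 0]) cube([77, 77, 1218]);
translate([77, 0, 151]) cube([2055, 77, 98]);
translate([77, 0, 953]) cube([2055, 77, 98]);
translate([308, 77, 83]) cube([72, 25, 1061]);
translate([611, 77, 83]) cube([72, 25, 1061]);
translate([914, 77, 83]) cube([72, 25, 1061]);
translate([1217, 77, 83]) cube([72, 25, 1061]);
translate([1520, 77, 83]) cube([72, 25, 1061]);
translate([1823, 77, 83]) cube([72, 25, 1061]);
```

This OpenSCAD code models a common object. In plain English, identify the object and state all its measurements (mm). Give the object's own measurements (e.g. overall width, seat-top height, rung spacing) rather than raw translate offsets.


A fence section. Two 77×77 mm posts, 1218 mm tall, stand on the floor with a clear span of 2055 mm between their inner faces. Two horizontal rails of 77×98 mm section span the gap between the posts with their undersides at z = 151 mm and z = 953 mm, flush with the posts' −y face. 6 pickets, each 72 mm wide, 25 mm thick and 1061 mm tall, are fixed to the +y face of the rails with their bottoms at z = 83 mm, spaced across the span with a 231 mm gap after the −x post and between neighbouring pickets, with 237 mm left before the +x post.


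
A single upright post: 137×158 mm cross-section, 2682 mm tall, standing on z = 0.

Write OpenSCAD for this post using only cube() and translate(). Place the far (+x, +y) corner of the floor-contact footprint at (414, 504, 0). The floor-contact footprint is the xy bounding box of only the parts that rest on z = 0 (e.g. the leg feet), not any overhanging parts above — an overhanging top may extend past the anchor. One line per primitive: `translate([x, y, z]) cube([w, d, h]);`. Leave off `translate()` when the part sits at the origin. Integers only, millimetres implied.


translate([277, 346, 0]) cube([137, 158, 2682]);


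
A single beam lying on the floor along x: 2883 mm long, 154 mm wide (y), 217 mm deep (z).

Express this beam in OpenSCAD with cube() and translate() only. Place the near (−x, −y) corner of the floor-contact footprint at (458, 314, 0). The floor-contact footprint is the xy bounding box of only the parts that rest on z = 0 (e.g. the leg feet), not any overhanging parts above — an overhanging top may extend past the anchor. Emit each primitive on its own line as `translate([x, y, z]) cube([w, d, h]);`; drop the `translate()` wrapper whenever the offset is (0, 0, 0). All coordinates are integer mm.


translate([458, 314, 0]) cube([2883, 154, 217]);


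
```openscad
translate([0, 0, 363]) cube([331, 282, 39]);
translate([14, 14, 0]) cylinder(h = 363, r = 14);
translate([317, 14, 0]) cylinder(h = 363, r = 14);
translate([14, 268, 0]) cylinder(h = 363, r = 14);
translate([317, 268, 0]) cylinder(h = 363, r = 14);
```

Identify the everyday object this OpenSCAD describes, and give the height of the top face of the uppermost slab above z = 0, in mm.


A stool. The seat height is 402 mm.

A 331×282×39 slab at z = 363 on four corner cylinders — a stool. The seat top is 363 + 39 = 402 mm.
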